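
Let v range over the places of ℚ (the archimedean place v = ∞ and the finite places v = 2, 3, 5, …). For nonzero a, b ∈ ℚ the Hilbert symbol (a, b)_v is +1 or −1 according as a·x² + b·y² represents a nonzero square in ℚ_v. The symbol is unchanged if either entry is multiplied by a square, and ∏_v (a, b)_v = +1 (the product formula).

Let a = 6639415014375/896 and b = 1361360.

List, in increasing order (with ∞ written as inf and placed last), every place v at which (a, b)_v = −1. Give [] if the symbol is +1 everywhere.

(a, b) ≡ (2002, 85085) mod (ℚ^×)²; places V = {2, 3, 5, 7, 11, 13, 17, ∞}.
(a,b)_2: α=-7, β=4; u≡1, v≡5 (mod 8); ε(u)ε(v)=0·0, αω(v)=-7·1, βω(u)=4·0; sum ≡ 1  ⇒  -1.
(a,b)_17: α=2, u≡13; β=1, v≡10 (mod 17); (13|17)=+1, (10|17)=-1; sign (−1)^0·+1^1·-1^2 = +1.
(a,b)_11: α=1, u≡2; β=1, v≡10 (mod 11); (2|11)=-1, (10|11)=-1; sign (−1)^1·-1^1·-1^1 = -1.
(a,b)_5: α=4, u≡3; β=1, v≡2 (mod 5); (3|5)=-1, (2|5)=-1; sign (−1)^0·-1^1·-1^4 = -1.
(a,b)_3: α=2, u≡1; β=0, v≡2 (mod 3); (1|3)=+1, (2|3)=-1; sign (−1)^0·+1^0·-1^2 = +1.
(a,b)_7: α=-1, u≡5; β=1, v≡6 (mod 7); (5|7)=-1, (6|7)=-1; sign (−1)^1·-1^1·-1^-1 = -1.
(a,b)_∞: sgn(2002)=+, sgn(85085)=+, so +1.
(a,b)_13: α=5, u≡2; β=1, v≡5 (mod 13); (2|13)=-1, (5|13)=-1; sign (−1)^0·-1^1·-1^5 = +1.
Ram(2002, 85085) = {2, 5, 7, 11}; no ℚ_2-point on the conic.

[2, 5, 7, 11]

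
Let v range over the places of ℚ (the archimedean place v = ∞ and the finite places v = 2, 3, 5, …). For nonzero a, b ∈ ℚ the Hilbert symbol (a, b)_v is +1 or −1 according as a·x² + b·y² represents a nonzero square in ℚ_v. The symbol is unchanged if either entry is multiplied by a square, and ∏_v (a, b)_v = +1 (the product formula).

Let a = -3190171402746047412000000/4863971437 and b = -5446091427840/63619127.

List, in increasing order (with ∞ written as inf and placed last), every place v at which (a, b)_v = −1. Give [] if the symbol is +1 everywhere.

Mod squares: a ≡ -1001, b ≡ -155155. Check v ∈ {∞, 2, 3, 5, 7, 11, 13, 23, 29, 31, 41}.
v=7: a=7^3·(≡1), b=7^1·(≡4) mod 7; (1|7)=+1, (4|7)=+1; (−1)^{3·1·3}·(+1)^1·(+1)^3 = -1.
v=13: a=13^-1·(≡9), b=13^-1·(≡4) mod 13; (9|13)=+1, (4|13)=+1; (−1)^{-1·-1·6}·(+1)^-1·(+1)^-1 = +1.
v=23: a=23^-2·(≡15), b=23^-2·(≡18) mod 23; (15|23)=-1, (18|23)=+1; (−1)^{-2·-2·11}·(-1)^-2·(+1)^-2 = +1.
v=11: a=11^1·(≡7), b=11^-1·(≡8) mod 11; (7|11)=-1, (8|11)=-1; (−1)^{1·-1·5}·(-1)^-1·(-1)^1 = -1.
v=29: a=29^-4·(≡14), b=29^-2·(≡5) mod 29; (14|29)=-1, (5|29)=+1; (−1)^{-4·-2·14}·(-1)^-2·(+1)^-4 = +1.
v=3: a=3^4·(≡1), b=3^6·(≡2) mod 3; (1|3)=+1, (2|3)=-1; (−1)^{4·6·1}·(+1)^6·(-1)^4 = +1.
v=31: a=31^4·(≡27), b=31^1·(≡29) mod 31; (27|31)=-1, (29|31)=-1; (−1)^{4·1·15}·(-1)^1·(-1)^4 = -1.
v=5: a=5^6·(≡1), b=5^1·(≡1) mod 5; (1|5)=+1, (1|5)=+1; (−1)^{6·1·2}·(+1)^1·(+1)^6 = +1.
v=2: v_2(a)=8, v_2(b)=12; units ≡ 7, 5 (mod 8); ε·ε+αω+βω = 1·0+8·1+12·0 ≡ 0  ⇒  (a,b)_2 = +1.
v=∞: -1001 < 0 and -155155 < 0  ⇒  (a,b)_∞ = -1.
v=41: a=41^4·(≡6), b=41^2·(≡13) mod 41; (6|41)=-1, (13|41)=-1; (−1)^{4·2·20}·(-1)^2·(-1)^4 = +1.
Ram(-1001, -155155) = {7, 11, 31, ∞}; no ℚ_7-point on the conic.

[7, 11, 31, inf]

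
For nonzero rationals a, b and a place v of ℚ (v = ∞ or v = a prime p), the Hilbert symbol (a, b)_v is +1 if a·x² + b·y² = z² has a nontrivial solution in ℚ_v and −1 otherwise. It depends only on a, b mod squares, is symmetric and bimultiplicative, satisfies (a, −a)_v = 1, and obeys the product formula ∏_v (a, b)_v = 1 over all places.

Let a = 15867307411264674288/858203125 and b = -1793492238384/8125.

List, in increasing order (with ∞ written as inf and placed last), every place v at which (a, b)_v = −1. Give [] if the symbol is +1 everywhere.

(a, b) ≡ (299, -143) mod (ℚ^×)²; places V = {2, 3, 5, 7, 11, 13, 17, 19, 23, ∞}.
(a,b)_∞: sgn(299)=+, sgn(-143)=−, so +1.
(a,b)_2: α=4, β=4; u≡3, v≡1 (mod 8); ε(u)ε(v)=1·0, αω(v)=4·0, βω(u)=4·1; sum ≡ 0  ⇒  +1.
(a,b)_5: α=-8, u≡4; β=-4, v≡2 (mod 5); (4|5)=+1, (2|5)=-1; sign (−1)^0·+1^-4·-1^-8 = +1.
(a,b)_13: α=-3, u≡1; β=-1, v≡11 (mod 13); (1|13)=+1, (11|13)=-1; sign (−1)^0·+1^-1·-1^-3 = -1.
(a,b)_17: α=2, u≡6; β=0, v≡6 (mod 17); (6|17)=-1, (6|17)=-1; sign (−1)^0·-1^0·-1^2 = +1.
(a,b)_7: α=2, u≡6; β=2, v≡4 (mod 7); (6|7)=-1, (4|7)=+1; sign (−1)^0·-1^2·+1^2 = +1.
(a,b)_23: α=3, u≡3; β=2, v≡6 (mod 23); (3|23)=+1, (6|23)=+1; sign (−1)^0·+1^2·+1^3 = +1.
(a,b)_11: α=6, u≡8; β=3, v≡3 (mod 11); (8|11)=-1, (3|11)=+1; sign (−1)^0·-1^3·+1^6 = -1.
(a,b)_19: α=2, u≡12; β=2, v≡16 (mod 19); (12|19)=-1, (16|19)=+1; sign (−1)^0·-1^2·+1^2 = +1.
(a,b)_3: α=2, u≡2; β=2, v≡1 (mod 3); (2|3)=-1, (1|3)=+1; sign (−1)^0·-1^2·+1^2 = +1.
Ram(299, -143) = {11, 13}; no ℚ_11-point on the conic.

[11, 13]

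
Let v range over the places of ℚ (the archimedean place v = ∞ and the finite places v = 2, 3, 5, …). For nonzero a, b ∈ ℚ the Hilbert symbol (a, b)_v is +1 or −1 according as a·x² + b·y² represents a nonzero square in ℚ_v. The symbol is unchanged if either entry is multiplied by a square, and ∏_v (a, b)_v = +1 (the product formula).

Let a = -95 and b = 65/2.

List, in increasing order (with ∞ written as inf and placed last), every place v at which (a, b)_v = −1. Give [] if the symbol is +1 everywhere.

(a, b) ≡ (-95, 130) mod (ℚ^×)²; places V = {2, 5, 13, 19, ∞}.
(a,b)_19: α=1, u≡14; β=0, v≡4 (mod 19); (14|19)=-1, (4|19)=+1; sign (−1)^0·-1^0·+1^1 = +1.
(a,b)_∞: sgn(-95)=−, sgn(130)=+, so +1.
(a,b)_5: α=1, u≡1; β=1, v≡4 (mod 5); (1|5)=+1, (4|5)=+1; sign (−1)^0·+1^1·+1^1 = +1.
(a,b)_2: α=0, β=-1; u≡1, v≡1 (mod 8); ε(u)ε(v)=0·0, αω(v)=0·0, βω(u)=-1·0; sum ≡ 0  ⇒  +1.
(a,b)_13: α=0, u≡9; β=1, v≡9 (mod 13); (9|13)=+1, (9|13)=+1; sign (−1)^0·+1^1·+1^0 = +1.
Ram(a, b) = ∅: the form -95·x² + 130·y² − z² is isotropic over every ℚ_v, so by Hasse–Minkowski it is isotropic over ℚ.

[]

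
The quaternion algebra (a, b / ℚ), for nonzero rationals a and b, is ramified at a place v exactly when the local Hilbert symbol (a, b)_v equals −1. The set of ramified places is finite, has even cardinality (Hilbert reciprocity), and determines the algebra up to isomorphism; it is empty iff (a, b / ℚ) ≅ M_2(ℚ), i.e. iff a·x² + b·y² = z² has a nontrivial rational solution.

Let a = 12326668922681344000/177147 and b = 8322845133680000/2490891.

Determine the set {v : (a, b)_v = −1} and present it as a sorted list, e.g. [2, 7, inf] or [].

[3, 5, 7, 11]

Mod squares: a ≡ 21945, b ≡ 1938. Check v ∈ {∞, 2, 3, 5, 7, 11, 13, 17, 19, 31}.
v=17: a=17^2·(≡16), b=17^-3·(≡10) mod 17; (16|17)=+1, (10|17)=-1; (−1)^{2·-3·8}·(+1)^-3·(-1)^2 = +1.
v=3: a=3^-11·(≡1), b=3^-1·(≡1) mod 3; (1|3)=+1, (1|3)=+1; (−1)^{-11·-1·1}·(+1)^-1·(+1)^-11 = -1.
v=5: a=5^3·(≡1), b=5^4·(≡3) mod 5; (1|5)=+1, (3|5)=-1; (−1)^{3·4·2}·(+1)^4·(-1)^3 = -1.
v=13: a=13^0·(≡9), b=13^-2·(≡4) mod 13; (9|13)=+1, (4|13)=+1; (−1)^{0·-2·6}·(+1)^-2·(+1)^0 = +1.
v=7: a=7^7·(≡6), b=7^2·(≡5) mod 7; (6|7)=-1, (5|7)=-1; (−1)^{7·2·3}·(-1)^2·(-1)^7 = -1.
v=∞: 21945 > 0 and 1938 > 0  ⇒  (a,b)_∞ = +1.
v=19: a=19^1·(≡10), b=19^1·(≡7) mod 19; (10|19)=-1, (7|19)=+1; (−1)^{1·1·9}·(-1)^1·(+1)^1 = +1.
v=2: v_2(a)=14, v_2(b)=7; units ≡ 1, 1 (mod 8); ε·ε+αω+βω = 0·0+14·0+7·0 ≡ 0  ⇒  (a,b)_2 = +1.
v=31: a=31^0·(≡20), b=31^4·(≡25) mod 31; (20|31)=+1, (25|31)=+1; (−1)^{0·4·15}·(+1)^4·(+1)^0 = +1.
v=11: a=11^3·(≡3), b=11^2·(≡7) mod 11; (3|11)=+1, (7|11)=-1; (−1)^{3·2·5}·(+1)^2·(-1)^3 = -1.
|Ram(21945, 1938)| = 4, even; anisotropic at {3, 5, 7, 11}.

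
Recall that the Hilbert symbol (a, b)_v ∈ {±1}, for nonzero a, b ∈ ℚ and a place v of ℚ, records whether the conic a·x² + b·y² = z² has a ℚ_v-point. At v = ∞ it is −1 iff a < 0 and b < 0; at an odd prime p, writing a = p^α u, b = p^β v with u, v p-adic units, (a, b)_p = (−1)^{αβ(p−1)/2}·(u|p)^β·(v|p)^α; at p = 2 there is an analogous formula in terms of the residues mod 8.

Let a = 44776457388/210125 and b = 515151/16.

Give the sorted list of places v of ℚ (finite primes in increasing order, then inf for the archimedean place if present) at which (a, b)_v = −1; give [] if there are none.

Mod squares: a ≡ 101935, b ≡ 57239. Check v ∈ {∞, 2, 3, 5, 7, 13, 17, 19, 29, 37, 41}.
v=13: a=13^2·(≡11), b=13^1·(≡1) mod 13; (11|13)=-1, (1|13)=+1; (−1)^{2·1·6}·(-1)^1·(+1)^2 = -1.
v=7: a=7^0·(≡2), b=7^1·(≡1) mod 7; (2|7)=+1, (1|7)=+1; (−1)^{0·1·3}·(+1)^1·(+1)^0 = +1.
v=2: v_2(a)=2, v_2(b)=-4; units ≡ 7, 7 (mod 8); ε·ε+αω+βω = 1·1+2·0+-4·0 ≡ 1  ⇒  (a,b)_2 = -1.
v=41: a=41^-2·(≡16), b=41^0·(≡35) mod 41; (16|41)=+1, (35|41)=-1; (−1)^{-2·0·20}·(+1)^0·(-1)^-2 = +1.
v=17: a=17^0·(≡14), b=17^1·(≡8) mod 17; (14|17)=-1, (8|17)=+1; (−1)^{0·1·8}·(-1)^1·(+1)^0 = -1.
v=29: a=29^1·(≡22), b=29^0·(≡16) mod 29; (22|29)=+1, (16|29)=+1; (−1)^{1·0·14}·(+1)^0·(+1)^1 = +1.
v=3: a=3^2·(≡1), b=3^2·(≡2) mod 3; (1|3)=+1, (2|3)=-1; (−1)^{2·2·1}·(+1)^2·(-1)^2 = +1.
v=5: a=5^-3·(≡3), b=5^0·(≡1) mod 5; (3|5)=-1, (1|5)=+1; (−1)^{-3·0·2}·(-1)^0·(+1)^-3 = +1.
v=19: a=19^3·(≡9), b=19^0·(≡5) mod 19; (9|19)=+1, (5|19)=+1; (−1)^{3·0·9}·(+1)^0·(+1)^3 = +1.
v=∞: 101935 > 0 and 57239 > 0  ⇒  (a,b)_∞ = +1.
v=37: a=37^1·(≡29), b=37^1·(≡3) mod 37; (29|37)=-1, (3|37)=+1; (−1)^{1·1·18}·(-1)^1·(+1)^1 = -1.
(101935, 57239 / ℚ) ramifies at {2, 13, 17, 37}: a division algebra.

[2, 13, 17, 37]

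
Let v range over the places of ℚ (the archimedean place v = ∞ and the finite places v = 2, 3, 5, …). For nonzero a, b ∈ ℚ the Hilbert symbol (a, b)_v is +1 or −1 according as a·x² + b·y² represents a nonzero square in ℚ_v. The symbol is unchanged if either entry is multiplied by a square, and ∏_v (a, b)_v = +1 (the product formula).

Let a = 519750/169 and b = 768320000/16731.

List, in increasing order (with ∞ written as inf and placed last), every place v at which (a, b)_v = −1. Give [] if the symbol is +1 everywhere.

[2, 5]

Mod squares: a ≡ 2310, b ≡ 22. Check v ∈ {∞, 2, 3, 5, 7, 11, 13}.
v=∞: 2310 > 0 and 22 > 0  ⇒  (a,b)_∞ = +1.
v=3: a=3^3·(≡2), b=3^-2·(≡1) mod 3; (2|3)=-1, (1|3)=+1; (−1)^{3·-2·1}·(-1)^-2·(+1)^3 = +1.
v=11: a=11^1·(≡4), b=11^-1·(≡10) mod 11; (4|11)=+1, (10|11)=-1; (−1)^{1·-1·5}·(+1)^-1·(-1)^1 = +1.
v=13: a=13^-2·(≡10), b=13^-2·(≡4) mod 13; (10|13)=+1, (4|13)=+1; (−1)^{-2·-2·6}·(+1)^-2·(+1)^-2 = +1.
v=5: a=5^3·(≡2), b=5^4·(≡2) mod 5; (2|5)=-1, (2|5)=-1; (−1)^{3·4·2}·(-1)^4·(-1)^3 = -1.
v=7: a=7^1·(≡1), b=7^4·(≡2) mod 7; (1|7)=+1, (2|7)=+1; (−1)^{1·4·3}·(+1)^4·(+1)^1 = +1.
v=2: v_2(a)=1, v_2(b)=9; units ≡ 3, 3 (mod 8); ε·ε+αω+βω = 1·1+1·1+9·1 ≡ 1  ⇒  (a,b)_2 = -1.
|Ram(2310, 22)| = 2, even; anisotropic at {2, 5}.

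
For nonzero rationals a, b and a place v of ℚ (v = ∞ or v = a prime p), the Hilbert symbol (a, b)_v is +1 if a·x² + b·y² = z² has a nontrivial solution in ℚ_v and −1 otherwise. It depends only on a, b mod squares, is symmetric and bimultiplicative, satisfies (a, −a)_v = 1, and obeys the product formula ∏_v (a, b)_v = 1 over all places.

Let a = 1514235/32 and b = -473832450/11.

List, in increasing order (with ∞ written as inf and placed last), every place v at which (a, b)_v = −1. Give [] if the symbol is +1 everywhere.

[5, 19]

(a, b) ≡ (870, -472758) mod (ℚ^×)²; places V = {2, 3, 5, 7, 11, 13, 19, 29, 59, ∞}.
(a,b)_∞: sgn(870)=+, sgn(-472758)=−, so +1.
(a,b)_5: α=1, u≡1; β=2, v≡2 (mod 5); (1|5)=+1, (2|5)=-1; sign (−1)^0·+1^2·-1^1 = -1.
(a,b)_11: α=0, u≡3; β=-1, v≡8 (mod 11); (3|11)=+1, (8|11)=-1; sign (−1)^0·+1^-1·-1^0 = +1.
(a,b)_19: α=0, u≡14; β=1, v≡3 (mod 19); (14|19)=-1, (3|19)=-1; sign (−1)^0·-1^1·-1^0 = -1.
(a,b)_59: α=2, u≡56; β=0, v≡35 (mod 59); (56|59)=-1, (35|59)=+1; sign (−1)^0·-1^0·+1^2 = +1.
(a,b)_13: α=0, u≡10; β=1, v≡2 (mod 13); (10|13)=+1, (2|13)=-1; sign (−1)^0·+1^1·-1^0 = +1.
(a,b)_3: α=1, u≡2; β=3, v≡1 (mod 3); (2|3)=-1, (1|3)=+1; sign (−1)^1·-1^3·+1^1 = +1.
(a,b)_7: α=0, u≡4; β=2, v≡4 (mod 7); (4|7)=+1, (4|7)=+1; sign (−1)^0·+1^2·+1^0 = +1.
(a,b)_2: α=-5, β=1; u≡3, v≡5 (mod 8); ε(u)ε(v)=1·0, αω(v)=-5·1, βω(u)=1·1; sum ≡ 0  ⇒  +1.
(a,b)_29: α=1, u≡5; β=1, v≡25 (mod 29); (5|29)=+1, (25|29)=+1; sign (−1)^0·+1^1·+1^1 = +1.
Ram(870, -472758) = {5, 19}; no ℚ_5-point on the conic.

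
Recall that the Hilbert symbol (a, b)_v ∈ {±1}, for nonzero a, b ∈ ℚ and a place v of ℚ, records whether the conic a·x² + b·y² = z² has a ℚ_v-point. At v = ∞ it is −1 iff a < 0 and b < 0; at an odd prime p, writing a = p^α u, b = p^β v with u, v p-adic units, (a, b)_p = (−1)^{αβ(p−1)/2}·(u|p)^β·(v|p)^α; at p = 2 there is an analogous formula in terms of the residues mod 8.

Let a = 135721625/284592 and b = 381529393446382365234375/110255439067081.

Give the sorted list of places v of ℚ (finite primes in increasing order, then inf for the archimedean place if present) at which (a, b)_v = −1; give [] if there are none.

(a, b) ≡ (195, 255) mod (ℚ^×)²; places V = {2, 3, 5, 7, 11, 13, 17, 19, 23, ∞}.
(a,b)_19: α=0, u≡16; β=2, v≡18 (mod 19); (16|19)=+1, (18|19)=-1; sign (−1)^0·+1^2·-1^0 = +1.
(a,b)_11: α=-2, u≡8; β=-6, v≡7 (mod 11); (8|11)=-1, (7|11)=-1; sign (−1)^0·-1^-6·-1^-2 = +1.
(a,b)_17: α=4, u≡15; β=9, v≡8 (mod 17); (15|17)=+1, (8|17)=+1; sign (−1)^0·+1^9·+1^4 = +1.
(a,b)_7: α=-2, u≡5; β=-6, v≡6 (mod 7); (5|7)=-1, (6|7)=-1; sign (−1)^0·-1^-6·-1^-2 = +1.
(a,b)_5: α=3, u≡4; β=9, v≡1 (mod 5); (4|5)=+1, (1|5)=+1; sign (−1)^0·+1^9·+1^3 = +1.
(a,b)_3: α=-1, u≡2; β=3, v≡1 (mod 3); (2|3)=-1, (1|3)=+1; sign (−1)^1·-1^3·+1^-1 = +1.
(a,b)_2: α=-4, β=0; u≡3, v≡7 (mod 8); ε(u)ε(v)=1·1, αω(v)=-4·0, βω(u)=0·1; sum ≡ 1  ⇒  -1.
(a,b)_∞: sgn(195)=+, sgn(255)=+, so +1.
(a,b)_23: α=0, u≡11; β=-2, v≡9 (mod 23); (11|23)=-1, (9|23)=+1; sign (−1)^0·-1^-2·+1^0 = +1.
(a,b)_13: α=1, u≡8; β=2, v≡6 (mod 13); (8|13)=-1, (6|13)=-1; sign (−1)^0·-1^2·-1^1 = -1.
Ram(195, 255) = {2, 13}; no ℚ_2-point on the conic.

[2, 13]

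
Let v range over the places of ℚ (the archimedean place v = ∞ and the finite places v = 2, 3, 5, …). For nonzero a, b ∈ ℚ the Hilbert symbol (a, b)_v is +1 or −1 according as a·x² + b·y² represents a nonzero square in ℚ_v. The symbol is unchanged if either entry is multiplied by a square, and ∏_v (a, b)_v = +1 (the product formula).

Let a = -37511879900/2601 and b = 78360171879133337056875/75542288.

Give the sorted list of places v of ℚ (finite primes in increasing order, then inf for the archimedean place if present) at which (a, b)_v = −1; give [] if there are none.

(a, b) ≡ (-446039, 187) mod (ℚ^×)²; places V = {2, 3, 5, 11, 17, 23, 29, 31, 41, 43, ∞}.
(a,b)_11: α=1, u≡8; β=3, v≡6 (mod 11); (8|11)=-1, (6|11)=-1; sign (−1)^1·-1^3·-1^1 = -1.
(a,b)_5: α=2, u≡4; β=4, v≡2 (mod 5); (4|5)=+1, (2|5)=-1; sign (−1)^0·+1^4·-1^2 = +1.
(a,b)_17: α=-2, u≡14; β=-3, v≡6 (mod 17); (14|17)=-1, (6|17)=-1; sign (−1)^0·-1^-3·-1^-2 = -1.
(a,b)_2: α=2, β=-4; u≡1, v≡3 (mod 8); ε(u)ε(v)=0·1, αω(v)=2·1, βω(u)=-4·0; sum ≡ 0  ⇒  +1.
(a,b)_41: α=1, u≡34; β=2, v≡32 (mod 41); (34|41)=-1, (32|41)=+1; sign (−1)^0·-1^2·+1^1 = +1.
(a,b)_∞: sgn(-446039)=−, sgn(187)=+, so +1.
(a,b)_31: α=0, u≡20; β=-2, v≡8 (mod 31); (20|31)=+1, (8|31)=+1; sign (−1)^0·+1^-2·+1^0 = +1.
(a,b)_29: α=2, u≡21; β=4, v≡22 (mod 29); (21|29)=-1, (22|29)=+1; sign (−1)^0·-1^4·+1^2 = +1.
(a,b)_3: α=-2, u≡1; β=4, v≡1 (mod 3); (1|3)=+1, (1|3)=+1; sign (−1)^0·+1^4·+1^-2 = +1.
(a,b)_23: α=1, u≡22; β=2, v≡8 (mod 23); (22|23)=-1, (8|23)=+1; sign (−1)^0·-1^2·+1^1 = +1.
(a,b)_43: α=1, u≡12; β=2, v≡6 (mod 43); (12|43)=-1, (6|43)=+1; sign (−1)^0·-1^2·+1^1 = +1.
|Ram(-446039, 187)| = 2, even; anisotropic at {11, 17}.

[11, 17]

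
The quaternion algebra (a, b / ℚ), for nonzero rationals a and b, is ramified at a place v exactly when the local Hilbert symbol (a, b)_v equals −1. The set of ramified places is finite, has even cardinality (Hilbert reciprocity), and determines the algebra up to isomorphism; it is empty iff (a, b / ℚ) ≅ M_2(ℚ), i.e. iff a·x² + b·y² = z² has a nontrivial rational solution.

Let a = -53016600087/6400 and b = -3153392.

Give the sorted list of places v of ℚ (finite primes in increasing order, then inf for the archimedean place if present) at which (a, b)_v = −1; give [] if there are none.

[23, inf]

(a, b) ≡ (-4807, -197087) mod (ℚ^×)²; places V = {2, 3, 5, 11, 19, 23, 41, ∞}.
(a,b)_41: α=2, u≡18; β=1, v≡4 (mod 41); (18|41)=+1, (4|41)=+1; sign (−1)^0·+1^1·+1^2 = +1.
(a,b)_5: α=-2, u≡3; β=0, v≡3 (mod 5); (3|5)=-1, (3|5)=-1; sign (−1)^0·-1^0·-1^-2 = +1.
(a,b)_11: α=1, u≡4; β=1, v≡10 (mod 11); (4|11)=+1, (10|11)=-1; sign (−1)^1·+1^1·-1^1 = +1.
(a,b)_∞: sgn(-4807)=−, sgn(-197087)=−, so -1.
(a,b)_3: α=8, u≡2; β=0, v≡1 (mod 3); (2|3)=-1, (1|3)=+1; sign (−1)^0·-1^0·+1^8 = +1.
(a,b)_2: α=-8, β=4; u≡1, v≡1 (mod 8); ε(u)ε(v)=0·0, αω(v)=-8·0, βω(u)=4·0; sum ≡ 0  ⇒  +1.
(a,b)_19: α=1, u≡13; β=1, v≡16 (mod 19); (13|19)=-1, (16|19)=+1; sign (−1)^1·-1^1·+1^1 = +1.
(a,b)_23: α=1, u≡19; β=1, v≡22 (mod 23); (19|23)=-1, (22|23)=-1; sign (−1)^1·-1^1·-1^1 = -1.
(-4807, -197087 / ℚ) ramifies at {23, ∞}: a division algebra.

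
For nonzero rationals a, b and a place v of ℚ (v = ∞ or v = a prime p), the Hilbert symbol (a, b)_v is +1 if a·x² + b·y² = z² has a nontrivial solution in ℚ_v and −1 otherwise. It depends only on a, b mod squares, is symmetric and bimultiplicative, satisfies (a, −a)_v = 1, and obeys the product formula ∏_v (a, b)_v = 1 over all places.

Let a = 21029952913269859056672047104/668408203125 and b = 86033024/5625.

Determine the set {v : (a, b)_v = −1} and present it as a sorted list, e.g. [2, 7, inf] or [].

[2, 11, 29, 37]

(a, b) ≡ (1639318670, 27434) mod (ℚ^×)²; places V = {2, 3, 5, 7, 11, 13, 17, 19, 29, 37, 43, ∞}.
(a,b)_17: α=1, u≡15; β=0, v≡16 (mod 17); (15|17)=+1, (16|17)=+1; sign (−1)^0·+1^0·+1^1 = +1.
(a,b)_43: α=3, u≡7; β=1, v≡35 (mod 43); (7|43)=-1, (35|43)=+1; sign (−1)^1·-1^1·+1^3 = +1.
(a,b)_2: α=35, β=7; u≡7, v≡5 (mod 8); ε(u)ε(v)=1·0, αω(v)=35·1, βω(u)=7·0; sum ≡ 1  ⇒  -1.
(a,b)_19: α=1, u≡13; β=0, v≡17 (mod 19); (13|19)=-1, (17|19)=+1; sign (−1)^0·-1^0·+1^1 = +1.
(a,b)_3: α=-4, u≡2; β=-2, v≡2 (mod 3); (2|3)=-1, (2|3)=-1; sign (−1)^0·-1^-2·-1^-4 = +1.
(a,b)_5: α=-11, u≡1; β=-4, v≡1 (mod 5); (1|5)=+1, (1|5)=+1; sign (−1)^0·+1^-4·+1^-11 = +1.
(a,b)_13: α=-2, u≡8; β=0, v≡10 (mod 13); (8|13)=-1, (10|13)=+1; sign (−1)^0·-1^0·+1^-2 = +1.
(a,b)_29: α=3, u≡5; β=1, v≡15 (mod 29); (5|29)=+1, (15|29)=-1; sign (−1)^0·+1^1·-1^3 = -1.
(a,b)_11: α=1, u≡10; β=1, v≡2 (mod 11); (10|11)=-1, (2|11)=-1; sign (−1)^1·-1^1·-1^1 = -1.
(a,b)_7: α=4, u≡5; β=2, v≡2 (mod 7); (5|7)=-1, (2|7)=+1; sign (−1)^0·-1^2·+1^4 = +1.
(a,b)_∞: sgn(1639318670)=+, sgn(27434)=+, so +1.
(a,b)_37: α=1, u≡1; β=0, v≡32 (mod 37); (1|37)=+1, (32|37)=-1; sign (−1)^0·+1^0·-1^1 = -1.
(1639318670, 27434 / ℚ) ramifies at {2, 11, 29, 37}: a division algebra.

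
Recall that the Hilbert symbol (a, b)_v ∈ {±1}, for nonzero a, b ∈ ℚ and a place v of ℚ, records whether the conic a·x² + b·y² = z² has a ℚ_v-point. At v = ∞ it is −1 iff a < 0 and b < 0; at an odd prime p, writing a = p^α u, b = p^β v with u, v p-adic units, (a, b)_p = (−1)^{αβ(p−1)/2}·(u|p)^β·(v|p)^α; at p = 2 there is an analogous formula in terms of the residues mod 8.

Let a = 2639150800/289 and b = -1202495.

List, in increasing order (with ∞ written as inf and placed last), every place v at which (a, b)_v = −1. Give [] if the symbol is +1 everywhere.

Mod squares: a ≡ 6597877, b ≡ -1202495. Check v ∈ {∞, 2, 5, 7, 11, 13, 17, 29, 37, 43, 47}.
v=13: a=13^1·(≡4), b=13^0·(≡5) mod 13; (4|13)=+1, (5|13)=-1; (−1)^{1·0·6}·(+1)^0·(-1)^1 = -1.
v=47: a=47^0·(≡18), b=47^1·(≡30) mod 47; (18|47)=+1, (30|47)=-1; (−1)^{0·1·23}·(+1)^1·(-1)^0 = +1.
v=17: a=17^-2·(≡12), b=17^1·(≡2) mod 17; (12|17)=-1, (2|17)=+1; (−1)^{-2·1·8}·(-1)^1·(+1)^-2 = -1.
v=29: a=29^1·(≡19), b=29^0·(≡19) mod 29; (19|29)=-1, (19|29)=-1; (−1)^{1·0·14}·(-1)^0·(-1)^1 = -1.
v=2: v_2(a)=4, v_2(b)=0; units ≡ 5, 1 (mod 8); ε·ε+αω+βω = 0·0+4·0+0·1 ≡ 0  ⇒  (a,b)_2 = +1.
v=5: a=5^2·(≡3), b=5^1·(≡1) mod 5; (3|5)=-1, (1|5)=+1; (−1)^{2·1·2}·(-1)^1·(+1)^2 = -1.
v=∞: 6597877 > 0 and -1202495 < 0  ⇒  (a,b)_∞ = +1.
v=7: a=7^0·(≡3), b=7^1·(≡2) mod 7; (3|7)=-1, (2|7)=+1; (−1)^{0·1·3}·(-1)^1·(+1)^0 = -1.
v=37: a=37^1·(≡18), b=37^0·(≡5) mod 37; (18|37)=-1, (5|37)=-1; (−1)^{1·0·18}·(-1)^0·(-1)^1 = -1.
v=43: a=43^1·(≡16), b=43^1·(≡28) mod 43; (16|43)=+1, (28|43)=-1; (−1)^{1·1·21}·(+1)^1·(-1)^1 = +1.
v=11: a=11^1·(≡6), b=11^0·(≡3) mod 11; (6|11)=-1, (3|11)=+1; (−1)^{1·0·5}·(-1)^0·(+1)^1 = +1.
Ram(6597877, -1202495) = {5, 7, 13, 17, 29, 37}; no ℚ_5-point on the conic.

[5, 7, 13, 17, 29, 37]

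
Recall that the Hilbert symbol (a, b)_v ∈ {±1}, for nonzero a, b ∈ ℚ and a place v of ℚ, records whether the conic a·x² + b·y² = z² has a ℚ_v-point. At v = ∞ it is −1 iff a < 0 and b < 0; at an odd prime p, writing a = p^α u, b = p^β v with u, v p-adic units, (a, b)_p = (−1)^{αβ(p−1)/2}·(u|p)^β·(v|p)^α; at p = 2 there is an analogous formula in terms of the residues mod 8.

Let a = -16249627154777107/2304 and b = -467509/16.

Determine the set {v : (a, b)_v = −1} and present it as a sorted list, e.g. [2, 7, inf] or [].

[43, inf]

(a, b) ≡ (-74347, -9541) mod (ℚ^×)²; places V = {2, 3, 7, 13, 19, 29, 43, 47, ∞}.
(a,b)_13: α=1, u≡3; β=0, v≡12 (mod 13); (3|13)=+1, (12|13)=+1; sign (−1)^0·+1^0·+1^1 = +1.
(a,b)_2: α=-8, β=-4; u≡5, v≡3 (mod 8); ε(u)ε(v)=0·1, αω(v)=-8·1, βω(u)=-4·1; sum ≡ 0  ⇒  +1.
(a,b)_19: α=1, u≡5; β=0, v≡11 (mod 19); (5|19)=+1, (11|19)=+1; sign (−1)^0·+1^0·+1^1 = +1.
(a,b)_3: α=-2, u≡2; β=0, v≡2 (mod 3); (2|3)=-1, (2|3)=-1; sign (−1)^0·-1^0·-1^-2 = +1.
(a,b)_29: α=2, u≡4; β=1, v≡2 (mod 29); (4|29)=+1, (2|29)=-1; sign (−1)^0·+1^1·-1^2 = +1.
(a,b)_∞: sgn(-74347)=−, sgn(-9541)=−, so -1.
(a,b)_43: α=1, u≡20; β=0, v≡18 (mod 43); (20|43)=-1, (18|43)=-1; sign (−1)^0·-1^0·-1^1 = -1.
(a,b)_7: α=7, u≡6; β=3, v≡1 (mod 7); (6|7)=-1, (1|7)=+1; sign (−1)^1·-1^3·+1^7 = +1.
(a,b)_47: α=2, u≡2; β=1, v≡4 (mod 47); (2|47)=+1, (4|47)=+1; sign (−1)^0·+1^1·+1^2 = +1.
|Ram(-74347, -9541)| = 2, even; anisotropic at {43, ∞}.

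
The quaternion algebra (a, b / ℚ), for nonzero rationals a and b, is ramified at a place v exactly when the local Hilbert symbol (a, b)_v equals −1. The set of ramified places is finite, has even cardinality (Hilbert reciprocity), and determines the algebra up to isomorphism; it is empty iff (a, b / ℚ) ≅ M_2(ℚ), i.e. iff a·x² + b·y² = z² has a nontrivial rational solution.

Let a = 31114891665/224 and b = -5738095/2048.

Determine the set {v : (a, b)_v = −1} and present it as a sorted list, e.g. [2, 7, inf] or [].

[11, 13]

Mod squares: a ≡ 910, b ≡ -110. Check v ∈ {∞, 2, 3, 5, 7, 11, 13, 17, 19}.
v=2: v_2(a)=-5, v_2(b)=-11; units ≡ 7, 1 (mod 8); ε·ε+αω+βω = 1·0+-5·0+-11·0 ≡ 0  ⇒  (a,b)_2 = +1.
v=∞: 910 > 0 and -110 < 0  ⇒  (a,b)_∞ = +1.
v=7: a=7^-1·(≡1), b=7^0·(≡2) mod 7; (1|7)=+1, (2|7)=+1; (−1)^{-1·0·3}·(+1)^0·(+1)^-1 = +1.
v=5: a=5^1·(≡2), b=5^1·(≡2) mod 5; (2|5)=-1, (2|5)=-1; (−1)^{1·1·2}·(-1)^1·(-1)^1 = +1.
v=3: a=3^4·(≡1), b=3^0·(≡1) mod 3; (1|3)=+1, (1|3)=+1; (−1)^{4·0·1}·(+1)^0·(+1)^4 = +1.
v=13: a=13^3·(≡8), b=13^0·(≡2) mod 13; (8|13)=-1, (2|13)=-1; (−1)^{3·0·6}·(-1)^0·(-1)^3 = -1.
v=19: a=19^0·(≡9), b=19^2·(≡17) mod 19; (9|19)=+1, (17|19)=+1; (−1)^{0·2·9}·(+1)^2·(+1)^0 = +1.
v=17: a=17^2·(≡9), b=17^2·(≡15) mod 17; (9|17)=+1, (15|17)=+1; (−1)^{2·2·8}·(+1)^2·(+1)^2 = +1.
v=11: a=11^2·(≡10), b=11^1·(≡4) mod 11; (10|11)=-1, (4|11)=+1; (−1)^{2·1·5}·(-1)^1·(+1)^2 = -1.
Ram(910, -110) = {11, 13}; no ℚ_11-point on the conic.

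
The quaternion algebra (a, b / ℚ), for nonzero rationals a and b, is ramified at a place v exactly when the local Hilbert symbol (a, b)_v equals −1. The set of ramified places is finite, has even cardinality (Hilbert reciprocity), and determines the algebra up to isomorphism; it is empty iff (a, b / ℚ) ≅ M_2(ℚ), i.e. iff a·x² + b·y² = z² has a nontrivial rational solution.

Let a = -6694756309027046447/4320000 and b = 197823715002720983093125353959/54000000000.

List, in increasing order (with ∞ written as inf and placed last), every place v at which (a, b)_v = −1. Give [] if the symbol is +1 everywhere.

(a, b) ≡ (-16269, 97185) mod (ℚ^×)²; places V = {2, 3, 5, 11, 17, 19, 29, 31, ∞}.
(a,b)_∞: sgn(-16269)=−, sgn(97185)=+, so +1.
(a,b)_11: α=5, u≡8; β=7, v≡10 (mod 11); (8|11)=-1, (10|11)=-1; sign (−1)^1·-1^7·-1^5 = -1.
(a,b)_2: α=-8, β=-10; u≡3, v≡1 (mod 8); ε(u)ε(v)=1·0, αω(v)=-8·0, βω(u)=-10·1; sum ≡ 0  ⇒  +1.
(a,b)_29: α=3, u≡15; β=6, v≡9 (mod 29); (15|29)=-1, (9|29)=+1; sign (−1)^0·-1^6·+1^3 = +1.
(a,b)_5: α=-4, u≡4; β=-9, v≡3 (mod 5); (4|5)=+1, (3|5)=-1; sign (−1)^0·+1^-9·-1^-4 = +1.
(a,b)_17: α=3, u≡14; β=4, v≡16 (mod 17); (14|17)=-1, (16|17)=+1; sign (−1)^0·-1^4·+1^3 = +1.
(a,b)_3: α=-3, u≡1; β=-3, v≡1 (mod 3); (1|3)=+1, (1|3)=+1; sign (−1)^1·+1^-3·+1^-3 = -1.
(a,b)_31: α=2, u≡3; β=3, v≡8 (mod 31); (3|31)=-1, (8|31)=+1; sign (−1)^0·-1^3·+1^2 = -1.
(a,b)_19: α=2, u≡12; β=3, v≡7 (mod 19); (12|19)=-1, (7|19)=+1; sign (−1)^0·-1^3·+1^2 = -1.
Ram(-16269, 97185) = {3, 11, 19, 31}; no ℚ_3-point on the conic.

[3, 11, 19, 31]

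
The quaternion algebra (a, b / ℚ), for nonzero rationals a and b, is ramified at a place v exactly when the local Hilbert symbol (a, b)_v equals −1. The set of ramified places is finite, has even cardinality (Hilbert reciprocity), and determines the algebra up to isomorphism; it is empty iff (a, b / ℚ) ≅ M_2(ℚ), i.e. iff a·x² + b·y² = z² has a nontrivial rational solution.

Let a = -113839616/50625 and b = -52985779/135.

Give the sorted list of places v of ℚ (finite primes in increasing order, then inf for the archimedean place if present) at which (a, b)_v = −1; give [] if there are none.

[2, 7, 29, inf]

Mod squares: a ≡ -444686, b ≡ -54285. Check v ∈ {∞, 2, 3, 5, 7, 11, 17, 29, 41, 47}.
v=2: v_2(a)=9, v_2(b)=0; units ≡ 1, 3 (mod 8); ε·ε+αω+βω = 0·1+9·1+0·0 ≡ 1  ⇒  (a,b)_2 = -1.
v=11: a=11^1·(≡10), b=11^5·(≡4) mod 11; (10|11)=-1, (4|11)=+1; (−1)^{1·5·5}·(-1)^5·(+1)^1 = +1.
v=∞: -444686 < 0 and -54285 < 0  ⇒  (a,b)_∞ = -1.
v=3: a=3^-4·(≡1), b=3^-3·(≡1) mod 3; (1|3)=+1, (1|3)=+1; (−1)^{-4·-3·1}·(+1)^-3·(+1)^-4 = +1.
v=47: a=47^0·(≡4), b=47^1·(≡26) mod 47; (4|47)=+1, (26|47)=-1; (−1)^{0·1·23}·(+1)^1·(-1)^0 = +1.
v=5: a=5^-4·(≡4), b=5^-1·(≡3) mod 5; (4|5)=+1, (3|5)=-1; (−1)^{-4·-1·2}·(+1)^-1·(-1)^-4 = +1.
v=7: a=7^0·(≡5), b=7^1·(≡2) mod 7; (5|7)=-1, (2|7)=+1; (−1)^{0·1·3}·(-1)^1·(+1)^0 = -1.
v=17: a=17^1·(≡12), b=17^0·(≡9) mod 17; (12|17)=-1, (9|17)=+1; (−1)^{1·0·8}·(-1)^0·(+1)^1 = +1.
v=41: a=41^1·(≡22), b=41^0·(≡10) mod 41; (22|41)=-1, (10|41)=+1; (−1)^{1·0·20}·(-1)^0·(+1)^1 = +1.
v=29: a=29^1·(≡20), b=29^0·(≡14) mod 29; (20|29)=+1, (14|29)=-1; (−1)^{1·0·14}·(+1)^0·(-1)^1 = -1.
Ram(-444686, -54285) = {2, 7, 29, ∞}; no ℚ_2-point on the conic.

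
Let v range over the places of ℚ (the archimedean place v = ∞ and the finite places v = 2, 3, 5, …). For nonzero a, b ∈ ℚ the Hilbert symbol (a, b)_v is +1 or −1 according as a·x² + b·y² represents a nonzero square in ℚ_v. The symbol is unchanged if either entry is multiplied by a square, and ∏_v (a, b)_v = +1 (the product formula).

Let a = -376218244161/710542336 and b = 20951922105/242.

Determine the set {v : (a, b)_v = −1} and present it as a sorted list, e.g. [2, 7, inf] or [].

[23, 31]

Mod squares: a ≡ -1961, b ≡ 377890. Check v ∈ {∞, 2, 3, 5, 7, 11, 17, 19, 23, 31, 37, 53}.
v=7: a=7^-4·(≡6), b=7^0·(≡4) mod 7; (6|7)=-1, (4|7)=+1; (−1)^{-4·0·3}·(-1)^0·(+1)^-4 = +1.
v=11: a=11^0·(≡6), b=11^-2·(≡2) mod 11; (6|11)=-1, (2|11)=-1; (−1)^{0·-2·5}·(-1)^-2·(-1)^0 = +1.
v=31: a=31^0·(≡13), b=31^1·(≡4) mod 31; (13|31)=-1, (4|31)=+1; (−1)^{0·1·15}·(-1)^1·(+1)^0 = -1.
v=37: a=37^1·(≡1), b=37^2·(≡21) mod 37; (1|37)=+1, (21|37)=+1; (−1)^{1·2·18}·(+1)^2·(+1)^1 = +1.
v=53: a=53^1·(≡46), b=53^1·(≡52) mod 53; (46|53)=+1, (52|53)=+1; (−1)^{1·1·26}·(+1)^1·(+1)^1 = +1.
v=19: a=19^2·(≡13), b=19^0·(≡10) mod 19; (13|19)=-1, (10|19)=-1; (−1)^{2·0·9}·(-1)^0·(-1)^2 = +1.
v=2: v_2(a)=-10, v_2(b)=-1; units ≡ 7, 1 (mod 8); ε·ε+αω+βω = 1·0+-10·0+-1·0 ≡ 0  ⇒  (a,b)_2 = +1.
v=5: a=5^0·(≡4), b=5^1·(≡3) mod 5; (4|5)=+1, (3|5)=-1; (−1)^{0·1·2}·(+1)^1·(-1)^0 = +1.
v=23: a=23^0·(≡11), b=23^1·(≡2) mod 23; (11|23)=-1, (2|23)=+1; (−1)^{0·1·11}·(-1)^1·(+1)^0 = -1.
v=17: a=17^-2·(≡11), b=17^0·(≡5) mod 17; (11|17)=-1, (5|17)=-1; (−1)^{-2·0·8}·(-1)^0·(-1)^-2 = +1.
v=∞: -1961 < 0 and 377890 > 0  ⇒  (a,b)_∞ = +1.
v=3: a=3^12·(≡1), b=3^4·(≡1) mod 3; (1|3)=+1, (1|3)=+1; (−1)^{12·4·1}·(+1)^4·(+1)^12 = +1.
Ram(-1961, 377890) = {23, 31}; no ℚ_23-point on the conic.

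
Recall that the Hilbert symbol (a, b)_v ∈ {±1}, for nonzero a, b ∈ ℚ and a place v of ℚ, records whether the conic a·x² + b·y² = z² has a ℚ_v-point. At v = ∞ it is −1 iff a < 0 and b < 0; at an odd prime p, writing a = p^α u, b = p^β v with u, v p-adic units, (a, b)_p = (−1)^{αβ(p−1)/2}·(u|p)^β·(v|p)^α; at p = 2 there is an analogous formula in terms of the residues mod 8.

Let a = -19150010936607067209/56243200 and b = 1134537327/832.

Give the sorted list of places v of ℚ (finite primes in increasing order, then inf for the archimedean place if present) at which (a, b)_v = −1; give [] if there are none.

Mod squares: a ≡ -13, b ≡ 682539. Check v ∈ {∞, 2, 3, 5, 7, 11, 13, 37, 43}.
v=43: a=43^2·(≡2), b=43^1·(≡6) mod 43; (2|43)=-1, (6|43)=+1; (−1)^{2·1·21}·(-1)^1·(+1)^2 = -1.
v=2: v_2(a)=-10, v_2(b)=-6; units ≡ 3, 3 (mod 8); ε·ε+αω+βω = 1·1+-10·1+-6·1 ≡ 1  ⇒  (a,b)_2 = -1.
v=7: a=7^6·(≡1), b=7^4·(≡1) mod 7; (1|7)=+1, (1|7)=+1; (−1)^{6·4·3}·(+1)^4·(+1)^6 = +1.
v=37: a=37^2·(≡17), b=37^1·(≡11) mod 37; (17|37)=-1, (11|37)=+1; (−1)^{2·1·18}·(-1)^1·(+1)^2 = -1.
v=3: a=3^12·(≡2), b=3^3·(≡2) mod 3; (2|3)=-1, (2|3)=-1; (−1)^{12·3·1}·(-1)^3·(-1)^12 = -1.
v=13: a=13^-3·(≡3), b=13^-1·(≡12) mod 13; (3|13)=+1, (12|13)=+1; (−1)^{-3·-1·6}·(+1)^-1·(+1)^-3 = +1.
v=5: a=5^-2·(≡2), b=5^0·(≡1) mod 5; (2|5)=-1, (1|5)=+1; (−1)^{-2·0·2}·(-1)^0·(+1)^-2 = +1.
v=11: a=11^2·(≡9), b=11^1·(≡4) mod 11; (9|11)=+1, (4|11)=+1; (−1)^{2·1·5}·(+1)^1·(+1)^2 = +1.
v=∞: -13 < 0 and 682539 > 0  ⇒  (a,b)_∞ = +1.
|Ram(-13, 682539)| = 4, even; anisotropic at {2, 3, 37, 43}.

[2, 3, 37, 43]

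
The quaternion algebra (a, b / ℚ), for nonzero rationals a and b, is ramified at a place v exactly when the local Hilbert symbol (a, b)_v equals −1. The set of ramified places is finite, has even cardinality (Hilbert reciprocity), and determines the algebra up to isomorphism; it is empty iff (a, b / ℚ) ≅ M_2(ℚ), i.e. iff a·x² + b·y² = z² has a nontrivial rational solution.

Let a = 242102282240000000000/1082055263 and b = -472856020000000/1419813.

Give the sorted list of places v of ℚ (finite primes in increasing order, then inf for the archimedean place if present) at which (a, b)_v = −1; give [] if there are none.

(a, b) ≡ (1881607, -178752665) mod (ℚ^×)²; places V = {2, 3, 5, 7, 13, 17, 19, 23, 29, 31, ∞}.
(a,b)_∞: sgn(1881607)=+, sgn(-178752665)=−, so +1.
(a,b)_23: α=-1, u≡11; β=-1, v≡8 (mod 23); (11|23)=-1, (8|23)=+1; sign (−1)^1·-1^-1·+1^-1 = +1.
(a,b)_29: α=1, u≡27; β=1, v≡20 (mod 29); (27|29)=-1, (20|29)=+1; sign (−1)^0·-1^1·+1^1 = -1.
(a,b)_31: α=1, u≡3; β=1, v≡20 (mod 31); (3|31)=-1, (20|31)=+1; sign (−1)^1·-1^1·+1^1 = +1.
(a,b)_13: α=1, u≡4; β=1, v≡1 (mod 13); (4|13)=+1, (1|13)=+1; sign (−1)^0·+1^1·+1^1 = +1.
(a,b)_2: α=20, β=8; u≡7, v≡7 (mod 8); ε(u)ε(v)=1·1, αω(v)=20·0, βω(u)=8·0; sum ≡ 1  ⇒  -1.
(a,b)_17: α=2, u≡4; β=2, v≡5 (mod 17); (4|17)=+1, (5|17)=-1; sign (−1)^0·+1^2·-1^2 = +1.
(a,b)_7: α=1, u≡4; β=1, v≡5 (mod 7); (4|7)=+1, (5|7)=-1; sign (−1)^1·+1^1·-1^1 = +1.
(a,b)_3: α=0, u≡1; β=-2, v≡1 (mod 3); (1|3)=+1, (1|3)=+1; sign (−1)^0·+1^-2·+1^0 = +1.
(a,b)_5: α=10, u≡2; β=7, v≡3 (mod 5); (2|5)=-1, (3|5)=-1; sign (−1)^0·-1^7·-1^10 = -1.
(a,b)_19: α=-6, u≡14; β=-3, v≡4 (mod 19); (14|19)=-1, (4|19)=+1; sign (−1)^0·-1^-3·+1^-6 = -1.
(1881607, -178752665 / ℚ) ramifies at {2, 5, 19, 29}: a division algebra.

[2, 5, 19, 29]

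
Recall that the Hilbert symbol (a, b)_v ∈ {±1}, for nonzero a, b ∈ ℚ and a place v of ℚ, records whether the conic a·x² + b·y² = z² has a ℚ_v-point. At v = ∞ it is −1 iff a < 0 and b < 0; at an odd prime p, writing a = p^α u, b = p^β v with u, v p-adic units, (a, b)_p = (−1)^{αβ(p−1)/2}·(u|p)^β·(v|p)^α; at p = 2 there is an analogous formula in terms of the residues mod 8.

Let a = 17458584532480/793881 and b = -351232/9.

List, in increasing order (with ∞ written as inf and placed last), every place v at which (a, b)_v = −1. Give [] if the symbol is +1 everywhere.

[5, 7]

(a, b) ≡ (70, -7) mod (ℚ^×)²; places V = {2, 3, 5, 7, 11, 13, ∞}.
(a,b)_2: α=9, β=10; u≡3, v≡1 (mod 8); ε(u)ε(v)=1·0, αω(v)=9·0, βω(u)=10·1; sum ≡ 0  ⇒  +1.
(a,b)_5: α=1, u≡1; β=0, v≡2 (mod 5); (1|5)=+1, (2|5)=-1; sign (−1)^0·+1^0·-1^1 = -1.
(a,b)_7: α=9, u≡3; β=3, v≡6 (mod 7); (3|7)=-1, (6|7)=-1; sign (−1)^1·-1^3·-1^9 = -1.
(a,b)_13: α=2, u≡7; β=0, v≡6 (mod 13); (7|13)=-1, (6|13)=-1; sign (−1)^0·-1^0·-1^2 = +1.
(a,b)_11: α=-2, u≡5; β=0, v≡1 (mod 11); (5|11)=+1, (1|11)=+1; sign (−1)^0·+1^0·+1^-2 = +1.
(a,b)_3: α=-8, u≡1; β=-2, v≡2 (mod 3); (1|3)=+1, (2|3)=-1; sign (−1)^0·+1^-2·-1^-8 = +1.
(a,b)_∞: sgn(70)=+, sgn(-7)=−, so +1.
(70, -7 / ℚ) ramifies at {5, 7}: a division algebra.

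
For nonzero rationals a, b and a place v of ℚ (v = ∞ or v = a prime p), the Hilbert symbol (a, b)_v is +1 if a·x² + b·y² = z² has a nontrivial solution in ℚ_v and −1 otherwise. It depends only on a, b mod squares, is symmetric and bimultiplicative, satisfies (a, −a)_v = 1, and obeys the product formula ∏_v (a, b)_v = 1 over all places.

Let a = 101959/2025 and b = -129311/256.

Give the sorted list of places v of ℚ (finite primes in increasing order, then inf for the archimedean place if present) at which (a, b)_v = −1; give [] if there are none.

[13, 31]

(a, b) ≡ (101959, -2639) mod (ℚ^×)²; places V = {2, 3, 5, 7, 11, 13, 23, 29, 31, ∞}.
(a,b)_31: α=1, u≡22; β=0, v≡22 (mod 31); (22|31)=-1, (22|31)=-1; sign (−1)^0·-1^0·-1^1 = -1.
(a,b)_3: α=-4, u≡1; β=0, v≡1 (mod 3); (1|3)=+1, (1|3)=+1; sign (−1)^0·+1^0·+1^-4 = +1.
(a,b)_23: α=1, u≡17; β=0, v≡6 (mod 23); (17|23)=-1, (6|23)=+1; sign (−1)^0·-1^0·+1^1 = +1.
(a,b)_5: α=-2, u≡4; β=0, v≡4 (mod 5); (4|5)=+1, (4|5)=+1; sign (−1)^0·+1^0·+1^-2 = +1.
(a,b)_11: α=1, u≡7; β=0, v≡9 (mod 11); (7|11)=-1, (9|11)=+1; sign (−1)^0·-1^0·+1^1 = +1.
(a,b)_7: α=0, u≡2; β=3, v≡2 (mod 7); (2|7)=+1, (2|7)=+1; sign (−1)^0·+1^3·+1^0 = +1.
(a,b)_∞: sgn(101959)=+, sgn(-2639)=−, so +1.
(a,b)_2: α=0, β=-8; u≡7, v≡1 (mod 8); ε(u)ε(v)=1·0, αω(v)=0·0, βω(u)=-8·0; sum ≡ 0  ⇒  +1.
(a,b)_13: α=1, u≡3; β=1, v≡7 (mod 13); (3|13)=+1, (7|13)=-1; sign (−1)^0·+1^1·-1^1 = -1.
(a,b)_29: α=0, u≡1; β=1, v≡16 (mod 29); (1|29)=+1, (16|29)=+1; sign (−1)^0·+1^1·+1^0 = +1.
|Ram(101959, -2639)| = 2, even; anisotropic at {13, 31}.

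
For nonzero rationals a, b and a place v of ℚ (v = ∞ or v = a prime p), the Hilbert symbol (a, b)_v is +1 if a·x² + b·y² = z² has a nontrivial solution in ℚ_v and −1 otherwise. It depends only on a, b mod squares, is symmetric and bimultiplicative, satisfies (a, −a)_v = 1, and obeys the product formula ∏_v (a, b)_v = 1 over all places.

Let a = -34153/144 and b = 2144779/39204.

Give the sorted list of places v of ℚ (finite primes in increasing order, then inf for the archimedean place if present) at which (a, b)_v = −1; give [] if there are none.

[2, 7, 37, 41]

(a, b) ≡ (-697, 259) mod (ℚ^×)²; places V = {2, 3, 7, 11, 13, 17, 37, 41, ∞}.
(a,b)_7: α=2, u≡6; β=3, v≡4 (mod 7); (6|7)=-1, (4|7)=+1; sign (−1)^0·-1^3·+1^2 = -1.
(a,b)_17: α=1, u≡6; β=0, v≡4 (mod 17); (6|17)=-1, (4|17)=+1; sign (−1)^0·-1^0·+1^1 = +1.
(a,b)_37: α=0, u≡19; β=1, v≡10 (mod 37); (19|37)=-1, (10|37)=+1; sign (−1)^0·-1^1·+1^0 = -1.
(a,b)_3: α=-2, u≡2; β=-4, v≡1 (mod 3); (2|3)=-1, (1|3)=+1; sign (−1)^0·-1^-4·+1^-2 = +1.
(a,b)_13: α=0, u≡11; β=2, v≡9 (mod 13); (11|13)=-1, (9|13)=+1; sign (−1)^0·-1^2·+1^0 = +1.
(a,b)_41: α=1, u≡15; β=0, v≡24 (mod 41); (15|41)=-1, (24|41)=-1; sign (−1)^0·-1^0·-1^1 = -1.
(a,b)_∞: sgn(-697)=−, sgn(259)=+, so +1.
(a,b)_2: α=-4, β=-2; u≡7, v≡3 (mod 8); ε(u)ε(v)=1·1, αω(v)=-4·1, βω(u)=-2·0; sum ≡ 1  ⇒  -1.
(a,b)_11: α=0, u≡2; β=-2, v≡2 (mod 11); (2|11)=-1, (2|11)=-1; sign (−1)^0·-1^-2·-1^0 = +1.
(-697, 259 / ℚ) ramifies at {2, 7, 37, 41}: a division algebra.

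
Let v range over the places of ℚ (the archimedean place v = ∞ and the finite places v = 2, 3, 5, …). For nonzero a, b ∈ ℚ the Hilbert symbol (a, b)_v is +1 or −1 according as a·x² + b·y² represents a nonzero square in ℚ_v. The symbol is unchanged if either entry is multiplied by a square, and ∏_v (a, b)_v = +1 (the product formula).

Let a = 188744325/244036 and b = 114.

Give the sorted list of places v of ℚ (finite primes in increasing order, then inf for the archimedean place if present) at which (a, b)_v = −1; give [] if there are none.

[2, 3, 23, 29]

Mod squares: a ≡ 154077, b ≡ 114. Check v ∈ {∞, 2, 3, 5, 7, 11, 13, 19, 23, 29}.
v=3: a=3^1·(≡2), b=3^1·(≡2) mod 3; (2|3)=-1, (2|3)=-1; (−1)^{1·1·1}·(-1)^1·(-1)^1 = -1.
v=19: a=19^-2·(≡17), b=19^1·(≡6) mod 19; (17|19)=+1, (6|19)=+1; (−1)^{-2·1·9}·(+1)^1·(+1)^-2 = +1.
v=∞: 154077 > 0 and 114 > 0  ⇒  (a,b)_∞ = +1.
v=2: v_2(a)=-2, v_2(b)=1; units ≡ 5, 1 (mod 8); ε·ε+αω+βω = 0·0+-2·0+1·1 ≡ 1  ⇒  (a,b)_2 = -1.
v=13: a=13^-2·(≡3), b=13^0·(≡10) mod 13; (3|13)=+1, (10|13)=+1; (−1)^{-2·0·6}·(+1)^0·(+1)^-2 = +1.
v=23: a=23^1·(≡6), b=23^0·(≡22) mod 23; (6|23)=+1, (22|23)=-1; (−1)^{1·0·11}·(+1)^0·(-1)^1 = -1.
v=11: a=11^1·(≡5), b=11^0·(≡4) mod 11; (5|11)=+1, (4|11)=+1; (−1)^{1·0·5}·(+1)^0·(+1)^1 = +1.
v=29: a=29^1·(≡13), b=29^0·(≡27) mod 29; (13|29)=+1, (27|29)=-1; (−1)^{1·0·14}·(+1)^0·(-1)^1 = -1.
v=7: a=7^3·(≡6), b=7^0·(≡2) mod 7; (6|7)=-1, (2|7)=+1; (−1)^{3·0·3}·(-1)^0·(+1)^3 = +1.
v=5: a=5^2·(≡3), b=5^0·(≡4) mod 5; (3|5)=-1, (4|5)=+1; (−1)^{2·0·2}·(-1)^0·(+1)^2 = +1.
Ram(154077, 114) = {2, 3, 23, 29}; no ℚ_2-point on the conic.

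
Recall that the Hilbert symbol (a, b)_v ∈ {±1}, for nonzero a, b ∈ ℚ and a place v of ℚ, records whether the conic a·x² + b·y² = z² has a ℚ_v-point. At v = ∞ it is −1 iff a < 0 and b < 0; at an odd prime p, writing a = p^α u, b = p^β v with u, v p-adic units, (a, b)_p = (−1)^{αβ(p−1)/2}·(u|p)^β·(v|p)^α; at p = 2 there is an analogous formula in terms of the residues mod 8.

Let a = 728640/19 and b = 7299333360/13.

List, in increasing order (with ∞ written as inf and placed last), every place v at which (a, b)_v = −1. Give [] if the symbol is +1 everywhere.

[2, 3, 5, 11, 13, 19, 23, 37]

Mod squares: a ≡ 24035, b ≡ 1825395. Check v ∈ {∞, 2, 3, 5, 11, 13, 19, 23, 37}.
v=37: a=37^0·(≡35), b=37^1·(≡24) mod 37; (35|37)=-1, (24|37)=-1; (−1)^{0·1·18}·(-1)^1·(-1)^0 = -1.
v=13: a=13^0·(≡7), b=13^-1·(≡7) mod 13; (7|13)=-1, (7|13)=-1; (−1)^{0·-1·6}·(-1)^-1·(-1)^0 = -1.
v=2: v_2(a)=6, v_2(b)=4; units ≡ 3, 3 (mod 8); ε·ε+αω+βω = 1·1+6·1+4·1 ≡ 1  ⇒  (a,b)_2 = -1.
v=3: a=3^2·(≡2), b=3^3·(≡2) mod 3; (2|3)=-1, (2|3)=-1; (−1)^{2·3·1}·(-1)^3·(-1)^2 = -1.
v=5: a=5^1·(≡2), b=5^1·(≡4) mod 5; (2|5)=-1, (4|5)=+1; (−1)^{1·1·2}·(-1)^1·(+1)^1 = -1.
v=∞: 24035 > 0 and 1825395 > 0  ⇒  (a,b)_∞ = +1.
v=23: a=23^1·(≡15), b=23^1·(≡19) mod 23; (15|23)=-1, (19|23)=-1; (−1)^{1·1·11}·(-1)^1·(-1)^1 = -1.
v=19: a=19^-1·(≡9), b=19^2·(≡13) mod 19; (9|19)=+1, (13|19)=-1; (−1)^{-1·2·9}·(+1)^2·(-1)^-1 = -1.
v=11: a=11^1·(≡8), b=11^1·(≡6) mod 11; (8|11)=-1, (6|11)=-1; (−1)^{1·1·5}·(-1)^1·(-1)^1 = -1.
Ram(24035, 1825395) = {2, 3, 5, 11, 13, 19, 23, 37}; no ℚ_2-point on the conic.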